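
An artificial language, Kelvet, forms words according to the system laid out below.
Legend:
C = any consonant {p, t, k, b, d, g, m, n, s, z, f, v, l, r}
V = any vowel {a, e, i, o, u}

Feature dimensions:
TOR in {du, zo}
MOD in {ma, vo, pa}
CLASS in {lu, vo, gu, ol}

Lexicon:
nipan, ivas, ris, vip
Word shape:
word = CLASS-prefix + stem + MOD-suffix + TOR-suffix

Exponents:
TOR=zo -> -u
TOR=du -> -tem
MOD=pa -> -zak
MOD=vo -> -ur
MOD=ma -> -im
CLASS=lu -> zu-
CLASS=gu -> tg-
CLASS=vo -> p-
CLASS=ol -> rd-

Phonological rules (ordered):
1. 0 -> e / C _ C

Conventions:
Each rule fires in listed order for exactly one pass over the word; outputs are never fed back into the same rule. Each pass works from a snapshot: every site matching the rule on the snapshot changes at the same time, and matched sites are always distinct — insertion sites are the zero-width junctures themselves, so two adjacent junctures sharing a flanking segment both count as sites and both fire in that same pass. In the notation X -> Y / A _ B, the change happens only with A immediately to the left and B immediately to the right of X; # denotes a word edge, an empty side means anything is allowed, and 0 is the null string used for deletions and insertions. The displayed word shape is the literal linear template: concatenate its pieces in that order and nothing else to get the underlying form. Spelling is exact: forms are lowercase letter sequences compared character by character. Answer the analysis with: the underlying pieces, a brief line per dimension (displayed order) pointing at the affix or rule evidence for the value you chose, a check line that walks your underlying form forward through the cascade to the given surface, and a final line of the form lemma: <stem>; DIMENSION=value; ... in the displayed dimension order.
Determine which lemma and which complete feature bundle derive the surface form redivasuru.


underlying: rd-ivas-ur-u
TOR=zo - signalled by the affix -u
MOD=vo - signalled by the affix -ur
CLASS=ol - signalled by the affix rd-
check: rdivasuru -> redivasuru
lemma: ivas; TOR=zo; MOD=vo; CLASS=ol


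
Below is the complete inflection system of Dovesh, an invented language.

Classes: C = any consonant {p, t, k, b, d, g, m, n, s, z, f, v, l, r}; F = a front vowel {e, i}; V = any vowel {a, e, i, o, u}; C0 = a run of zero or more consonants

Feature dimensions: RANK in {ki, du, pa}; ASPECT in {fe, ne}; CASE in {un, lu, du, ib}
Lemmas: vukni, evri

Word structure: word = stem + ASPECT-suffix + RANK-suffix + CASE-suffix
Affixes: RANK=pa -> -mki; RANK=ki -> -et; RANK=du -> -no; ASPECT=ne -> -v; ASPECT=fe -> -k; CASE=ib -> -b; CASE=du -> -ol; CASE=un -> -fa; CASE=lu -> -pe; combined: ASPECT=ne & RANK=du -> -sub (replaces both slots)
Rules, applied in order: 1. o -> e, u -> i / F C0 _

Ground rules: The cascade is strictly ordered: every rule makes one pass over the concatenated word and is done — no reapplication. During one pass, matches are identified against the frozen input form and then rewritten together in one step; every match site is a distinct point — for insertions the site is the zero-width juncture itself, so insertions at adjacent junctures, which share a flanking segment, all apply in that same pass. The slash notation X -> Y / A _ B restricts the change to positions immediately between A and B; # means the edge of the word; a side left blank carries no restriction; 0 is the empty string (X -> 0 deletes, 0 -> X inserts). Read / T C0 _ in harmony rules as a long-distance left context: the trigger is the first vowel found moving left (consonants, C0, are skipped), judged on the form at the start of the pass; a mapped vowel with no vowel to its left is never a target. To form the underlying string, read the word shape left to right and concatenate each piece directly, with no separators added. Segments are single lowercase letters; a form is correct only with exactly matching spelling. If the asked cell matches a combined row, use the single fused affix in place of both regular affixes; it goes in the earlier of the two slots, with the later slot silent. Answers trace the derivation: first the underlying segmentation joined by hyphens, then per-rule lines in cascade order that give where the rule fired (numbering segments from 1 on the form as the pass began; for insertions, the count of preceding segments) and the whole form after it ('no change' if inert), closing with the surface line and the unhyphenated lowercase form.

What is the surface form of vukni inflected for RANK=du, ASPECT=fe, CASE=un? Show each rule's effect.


underlying: vukni-k-no-fa
1. o -> e, u -> i / F C0 _: fires at position(s) 8: vukniknefa
surface: vukniknefa


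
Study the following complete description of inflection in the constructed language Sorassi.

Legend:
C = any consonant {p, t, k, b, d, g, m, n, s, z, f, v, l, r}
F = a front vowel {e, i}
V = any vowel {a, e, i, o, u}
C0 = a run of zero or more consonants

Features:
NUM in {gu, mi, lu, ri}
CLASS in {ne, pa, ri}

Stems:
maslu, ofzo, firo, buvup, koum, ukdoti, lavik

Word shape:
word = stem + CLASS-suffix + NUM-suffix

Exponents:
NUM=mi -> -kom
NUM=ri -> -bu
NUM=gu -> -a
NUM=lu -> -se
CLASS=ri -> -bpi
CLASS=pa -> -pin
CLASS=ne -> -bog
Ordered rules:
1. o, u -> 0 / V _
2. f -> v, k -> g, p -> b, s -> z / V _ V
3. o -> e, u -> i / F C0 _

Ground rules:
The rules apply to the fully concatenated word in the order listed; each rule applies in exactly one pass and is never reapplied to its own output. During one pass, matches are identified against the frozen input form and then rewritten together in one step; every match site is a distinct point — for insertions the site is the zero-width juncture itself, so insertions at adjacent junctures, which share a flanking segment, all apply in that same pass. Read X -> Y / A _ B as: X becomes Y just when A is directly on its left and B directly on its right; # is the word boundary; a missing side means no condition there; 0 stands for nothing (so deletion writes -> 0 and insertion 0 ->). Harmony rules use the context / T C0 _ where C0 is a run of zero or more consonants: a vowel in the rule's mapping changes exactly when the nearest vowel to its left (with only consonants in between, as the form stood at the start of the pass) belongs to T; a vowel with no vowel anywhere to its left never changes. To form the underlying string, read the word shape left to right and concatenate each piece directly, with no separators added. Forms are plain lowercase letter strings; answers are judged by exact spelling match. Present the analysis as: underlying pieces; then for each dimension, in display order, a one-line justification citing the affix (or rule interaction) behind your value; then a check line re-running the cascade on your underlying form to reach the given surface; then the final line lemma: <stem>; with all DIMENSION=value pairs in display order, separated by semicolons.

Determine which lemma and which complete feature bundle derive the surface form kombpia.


underlying: koum-bpi-a
NUM=gu - signalled by the affix -a
CLASS=ri - signalled by the affix -bpi
check: koumbpia -> kombpia -> kombpia -> kombpia
lemma: koum; NUM=gu; CLASS=ri


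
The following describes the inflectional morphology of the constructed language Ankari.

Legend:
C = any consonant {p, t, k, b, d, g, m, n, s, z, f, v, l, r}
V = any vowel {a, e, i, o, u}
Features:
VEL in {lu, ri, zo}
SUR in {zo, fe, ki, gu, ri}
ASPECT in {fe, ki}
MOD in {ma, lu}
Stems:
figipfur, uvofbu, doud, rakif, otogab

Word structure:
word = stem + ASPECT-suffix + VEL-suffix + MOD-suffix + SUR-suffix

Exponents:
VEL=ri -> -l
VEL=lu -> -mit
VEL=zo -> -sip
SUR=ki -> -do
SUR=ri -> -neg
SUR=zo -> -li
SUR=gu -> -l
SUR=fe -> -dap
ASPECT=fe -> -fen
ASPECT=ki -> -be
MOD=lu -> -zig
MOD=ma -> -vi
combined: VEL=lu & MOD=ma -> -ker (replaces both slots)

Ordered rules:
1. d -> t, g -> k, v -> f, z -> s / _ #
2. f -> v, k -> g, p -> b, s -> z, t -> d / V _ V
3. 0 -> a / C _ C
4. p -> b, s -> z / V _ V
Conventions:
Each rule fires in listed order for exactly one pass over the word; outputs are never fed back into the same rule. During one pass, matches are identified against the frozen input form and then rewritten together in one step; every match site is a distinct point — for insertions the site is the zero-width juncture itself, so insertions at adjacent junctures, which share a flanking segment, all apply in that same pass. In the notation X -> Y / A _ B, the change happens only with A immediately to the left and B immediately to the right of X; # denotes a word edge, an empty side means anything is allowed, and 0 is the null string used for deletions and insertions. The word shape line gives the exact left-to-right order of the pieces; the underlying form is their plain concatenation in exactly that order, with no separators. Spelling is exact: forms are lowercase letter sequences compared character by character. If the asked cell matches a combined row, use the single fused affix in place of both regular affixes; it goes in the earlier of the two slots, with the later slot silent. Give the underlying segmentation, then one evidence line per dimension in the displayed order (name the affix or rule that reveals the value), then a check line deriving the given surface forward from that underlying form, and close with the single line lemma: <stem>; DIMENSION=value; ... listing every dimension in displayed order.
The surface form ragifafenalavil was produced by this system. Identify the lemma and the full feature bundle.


underlying: rakif-fen-l-vi-l
VEL=ri - signalled by the affix -l
SUR=gu - signalled by the affix -l
ASPECT=fe - signalled by the affix -fen
MOD=ma - signalled by the affix -vi
check: rakiffenlvil -> rakiffenlvil -> ragiffenlvil -> ragifafenalavil -> ragifafenalavil
lemma: rakif; VEL=ri; SUR=gu; ASPECT=fe; MOD=ma


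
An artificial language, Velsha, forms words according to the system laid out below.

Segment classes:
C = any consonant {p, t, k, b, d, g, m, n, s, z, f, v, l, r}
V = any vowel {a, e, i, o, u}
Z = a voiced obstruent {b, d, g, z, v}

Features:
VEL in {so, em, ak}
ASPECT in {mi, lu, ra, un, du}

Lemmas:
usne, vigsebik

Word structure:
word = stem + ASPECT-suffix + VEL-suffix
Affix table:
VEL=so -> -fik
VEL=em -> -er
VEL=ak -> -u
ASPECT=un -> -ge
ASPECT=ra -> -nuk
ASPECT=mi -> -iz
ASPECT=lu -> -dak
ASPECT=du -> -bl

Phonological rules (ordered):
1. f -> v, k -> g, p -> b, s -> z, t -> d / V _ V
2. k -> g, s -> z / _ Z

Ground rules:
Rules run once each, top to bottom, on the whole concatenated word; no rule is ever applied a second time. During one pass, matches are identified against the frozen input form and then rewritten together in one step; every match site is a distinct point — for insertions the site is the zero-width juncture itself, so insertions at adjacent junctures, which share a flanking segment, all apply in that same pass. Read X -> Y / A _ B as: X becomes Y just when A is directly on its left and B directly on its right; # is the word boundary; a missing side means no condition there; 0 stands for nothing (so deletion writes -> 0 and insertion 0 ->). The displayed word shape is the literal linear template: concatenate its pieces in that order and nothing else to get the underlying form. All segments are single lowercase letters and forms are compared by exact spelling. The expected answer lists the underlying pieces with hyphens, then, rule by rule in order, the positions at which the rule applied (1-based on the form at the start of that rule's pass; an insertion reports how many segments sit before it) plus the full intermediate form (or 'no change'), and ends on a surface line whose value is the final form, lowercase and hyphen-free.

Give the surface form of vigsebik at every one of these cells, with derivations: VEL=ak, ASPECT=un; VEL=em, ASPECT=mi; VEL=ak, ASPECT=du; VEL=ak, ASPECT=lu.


cell VEL=ak, ASPECT=un:
underlying: vigsebik-ge-u
1. f -> v, k -> g, p -> b, s -> z, t -> d / V _ V: no change
2. k -> g, s -> z / _ Z: fires at position(s) 8: vigsebiggeu
surface: vigsebiggeu

cell VEL=em, ASPECT=mi:
underlying: vigsebik-iz-er
1. f -> v, k -> g, p -> b, s -> z, t -> d / V _ V: fires at position(s) 8: vigsebigizer
2. k -> g, s -> z / _ Z: no change
surface: vigsebigizer

cell VEL=ak, ASPECT=du:
underlying: vigsebik-bl-u
1. f -> v, k -> g, p -> b, s -> z, t -> d / V _ V: no change
2. k -> g, s -> z / _ Z: fires at position(s) 8: vigsebigblu
surface: vigsebigblu

cell VEL=ak, ASPECT=lu:
underlying: vigsebik-dak-u
1. f -> v, k -> g, p -> b, s -> z, t -> d / V _ V: fires at position(s) 11: vigsebikdagu
2. k -> g, s -> z / _ Z: fires at position(s) 8: vigsebigdagu
surface: vigsebigdagu


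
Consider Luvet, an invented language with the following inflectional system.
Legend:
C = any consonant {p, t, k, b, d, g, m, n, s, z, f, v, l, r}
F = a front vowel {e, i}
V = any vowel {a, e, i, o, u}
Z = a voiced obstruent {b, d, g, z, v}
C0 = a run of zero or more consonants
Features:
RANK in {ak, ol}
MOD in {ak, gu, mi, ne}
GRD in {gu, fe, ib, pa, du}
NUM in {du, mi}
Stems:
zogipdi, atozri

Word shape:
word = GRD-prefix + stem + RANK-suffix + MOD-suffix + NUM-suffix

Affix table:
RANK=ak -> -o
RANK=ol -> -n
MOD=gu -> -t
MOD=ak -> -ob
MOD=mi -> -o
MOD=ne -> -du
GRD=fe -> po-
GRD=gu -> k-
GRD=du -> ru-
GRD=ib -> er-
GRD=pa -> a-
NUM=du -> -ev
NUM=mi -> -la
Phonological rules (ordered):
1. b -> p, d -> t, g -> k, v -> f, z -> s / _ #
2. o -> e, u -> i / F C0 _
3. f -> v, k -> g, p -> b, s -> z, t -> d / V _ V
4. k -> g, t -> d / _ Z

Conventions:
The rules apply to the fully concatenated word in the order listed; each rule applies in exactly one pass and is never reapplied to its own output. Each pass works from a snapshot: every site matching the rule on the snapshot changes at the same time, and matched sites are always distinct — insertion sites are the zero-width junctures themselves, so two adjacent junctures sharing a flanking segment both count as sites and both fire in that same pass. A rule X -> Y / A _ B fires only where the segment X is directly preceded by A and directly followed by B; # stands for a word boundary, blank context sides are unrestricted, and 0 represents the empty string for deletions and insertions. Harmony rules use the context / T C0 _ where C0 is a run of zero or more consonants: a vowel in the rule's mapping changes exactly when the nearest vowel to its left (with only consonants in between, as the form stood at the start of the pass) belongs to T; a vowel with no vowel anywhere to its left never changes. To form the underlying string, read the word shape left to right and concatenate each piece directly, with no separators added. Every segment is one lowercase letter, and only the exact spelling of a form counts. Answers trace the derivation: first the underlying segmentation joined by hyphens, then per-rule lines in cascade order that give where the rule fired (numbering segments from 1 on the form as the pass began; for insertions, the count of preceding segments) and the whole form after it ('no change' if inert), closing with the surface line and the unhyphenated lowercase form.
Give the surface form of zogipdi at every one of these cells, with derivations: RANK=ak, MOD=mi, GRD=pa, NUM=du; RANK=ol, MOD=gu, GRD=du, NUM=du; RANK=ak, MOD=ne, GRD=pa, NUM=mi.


cell RANK=ak, MOD=mi, GRD=pa, NUM=du:
underlying: a-zogipdi-o-o-ev
1. b -> p, d -> t, g -> k, v -> f, z -> s / _ #: fires at position(s) 12: azogipdiooef
2. o -> e, u -> i / F C0 _: fires at position(s) 9: azogipdieoef
3. f -> v, k -> g, p -> b, s -> z, t -> d / V _ V: no change
4. k -> g, t -> d / _ Z: no change
surface: azogipdieoef

cell RANK=ol, MOD=gu, GRD=du, NUM=du:
underlying: ru-zogipdi-n-t-ev
1. b -> p, d -> t, g -> k, v -> f, z -> s / _ #: fires at position(s) 13: ruzogipdintef
2. o -> e, u -> i / F C0 _: no change
3. f -> v, k -> g, p -> b, s -> z, t -> d / V _ V: no change
4. k -> g, t -> d / _ Z: no change
surface: ruzogipdintef

cell RANK=ak, MOD=ne, GRD=pa, NUM=mi:
underlying: a-zogipdi-o-du-la
1. b -> p, d -> t, g -> k, v -> f, z -> s / _ #: no change
2. o -> e, u -> i / F C0 _: fires at position(s) 9: azogipdiedula
3. f -> v, k -> g, p -> b, s -> z, t -> d / V _ V: no change
4. k -> g, t -> d / _ Z: no change
surface: azogipdiedula


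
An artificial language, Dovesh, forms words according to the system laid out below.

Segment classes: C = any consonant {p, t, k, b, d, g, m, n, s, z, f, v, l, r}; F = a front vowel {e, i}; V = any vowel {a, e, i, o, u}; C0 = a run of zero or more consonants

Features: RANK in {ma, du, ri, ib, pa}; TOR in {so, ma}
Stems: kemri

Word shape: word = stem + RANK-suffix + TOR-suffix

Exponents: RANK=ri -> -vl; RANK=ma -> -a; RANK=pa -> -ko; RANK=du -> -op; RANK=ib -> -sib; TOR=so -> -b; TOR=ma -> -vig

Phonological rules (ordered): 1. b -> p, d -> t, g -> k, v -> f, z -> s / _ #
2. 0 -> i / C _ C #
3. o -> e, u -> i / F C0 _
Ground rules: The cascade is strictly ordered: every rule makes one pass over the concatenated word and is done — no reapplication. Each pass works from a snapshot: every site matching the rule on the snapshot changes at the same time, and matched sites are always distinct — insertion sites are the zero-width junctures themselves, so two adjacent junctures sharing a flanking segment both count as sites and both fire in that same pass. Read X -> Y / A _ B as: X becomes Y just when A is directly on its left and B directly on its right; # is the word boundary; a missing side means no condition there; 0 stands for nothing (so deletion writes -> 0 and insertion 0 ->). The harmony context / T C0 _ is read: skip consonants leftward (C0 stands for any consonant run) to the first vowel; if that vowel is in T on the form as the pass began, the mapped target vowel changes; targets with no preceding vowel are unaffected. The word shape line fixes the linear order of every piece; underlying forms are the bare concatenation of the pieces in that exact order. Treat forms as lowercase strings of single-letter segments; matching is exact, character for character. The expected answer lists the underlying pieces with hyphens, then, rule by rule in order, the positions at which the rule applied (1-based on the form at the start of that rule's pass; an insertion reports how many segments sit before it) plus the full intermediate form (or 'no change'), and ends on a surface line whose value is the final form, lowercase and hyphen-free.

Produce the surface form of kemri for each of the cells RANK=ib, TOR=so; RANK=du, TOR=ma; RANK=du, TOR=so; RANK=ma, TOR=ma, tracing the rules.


cell RANK=ib, TOR=so:
underlying: kemri-sib-b
1. b -> p, d -> t, g -> k, v -> f, z -> s / _ #: fires at position(s) 9: kemrisibp
2. 0 -> i / C _ C #: inserts after position(s) 8: kemrisibip
3. o -> e, u -> i / F C0 _: no change
surface: kemrisibip

cell RANK=du, TOR=ma:
underlying: kemri-op-vig
1. b -> p, d -> t, g -> k, v -> f, z -> s / _ #: fires at position(s) 10: kemriopvik
2. 0 -> i / C _ C #: no change
3. o -> e, u -> i / F C0 _: fires at position(s) 6: kemriepvik
surface: kemriepvik

cell RANK=du, TOR=so:
underlying: kemri-op-b
1. b -> p, d -> t, g -> k, v -> f, z -> s / _ #: fires at position(s) 8: kemriopp
2. 0 -> i / C _ C #: inserts after position(s) 7: kemriopip
3. o -> e, u -> i / F C0 _: fires at position(s) 6: kemriepip
surface: kemriepip

cell RANK=ma, TOR=ma:
underlying: kemri-a-vig
1. b -> p, d -> t, g -> k, v -> f, z -> s / _ #: fires at position(s) 9: kemriavik
2. 0 -> i / C _ C #: no change
3. o -> e, u -> i / F C0 _: no change
surface: kemriavik


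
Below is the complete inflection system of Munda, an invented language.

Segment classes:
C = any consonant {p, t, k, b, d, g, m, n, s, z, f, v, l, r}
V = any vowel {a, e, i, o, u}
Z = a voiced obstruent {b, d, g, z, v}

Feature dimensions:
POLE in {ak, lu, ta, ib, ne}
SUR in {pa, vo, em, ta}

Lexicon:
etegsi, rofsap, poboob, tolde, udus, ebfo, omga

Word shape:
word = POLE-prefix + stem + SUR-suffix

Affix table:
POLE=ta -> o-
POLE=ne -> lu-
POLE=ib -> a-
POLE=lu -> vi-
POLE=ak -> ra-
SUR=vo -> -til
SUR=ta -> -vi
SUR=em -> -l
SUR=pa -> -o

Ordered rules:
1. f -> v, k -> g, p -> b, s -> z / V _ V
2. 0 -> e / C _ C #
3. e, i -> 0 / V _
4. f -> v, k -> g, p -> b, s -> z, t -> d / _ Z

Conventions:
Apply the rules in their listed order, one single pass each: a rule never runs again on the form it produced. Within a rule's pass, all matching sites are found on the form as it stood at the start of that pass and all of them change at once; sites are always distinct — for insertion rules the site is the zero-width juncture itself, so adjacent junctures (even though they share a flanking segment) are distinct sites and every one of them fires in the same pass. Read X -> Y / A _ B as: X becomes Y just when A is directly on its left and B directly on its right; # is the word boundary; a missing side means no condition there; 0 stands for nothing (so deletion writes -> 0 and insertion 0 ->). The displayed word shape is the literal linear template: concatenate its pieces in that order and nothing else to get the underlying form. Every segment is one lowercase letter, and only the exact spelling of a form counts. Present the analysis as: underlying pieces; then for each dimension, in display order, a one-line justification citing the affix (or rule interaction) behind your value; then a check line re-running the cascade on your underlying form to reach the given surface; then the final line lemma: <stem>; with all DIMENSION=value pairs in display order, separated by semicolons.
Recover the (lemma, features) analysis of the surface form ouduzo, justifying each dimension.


underlying: o-udus-o
POLE=ta - signalled by the affix o-
SUR=pa - signalled by the affix -o
check: ouduso -> ouduzo -> ouduzo -> ouduzo -> ouduzo
lemma: udus; POLE=ta; SUR=pa


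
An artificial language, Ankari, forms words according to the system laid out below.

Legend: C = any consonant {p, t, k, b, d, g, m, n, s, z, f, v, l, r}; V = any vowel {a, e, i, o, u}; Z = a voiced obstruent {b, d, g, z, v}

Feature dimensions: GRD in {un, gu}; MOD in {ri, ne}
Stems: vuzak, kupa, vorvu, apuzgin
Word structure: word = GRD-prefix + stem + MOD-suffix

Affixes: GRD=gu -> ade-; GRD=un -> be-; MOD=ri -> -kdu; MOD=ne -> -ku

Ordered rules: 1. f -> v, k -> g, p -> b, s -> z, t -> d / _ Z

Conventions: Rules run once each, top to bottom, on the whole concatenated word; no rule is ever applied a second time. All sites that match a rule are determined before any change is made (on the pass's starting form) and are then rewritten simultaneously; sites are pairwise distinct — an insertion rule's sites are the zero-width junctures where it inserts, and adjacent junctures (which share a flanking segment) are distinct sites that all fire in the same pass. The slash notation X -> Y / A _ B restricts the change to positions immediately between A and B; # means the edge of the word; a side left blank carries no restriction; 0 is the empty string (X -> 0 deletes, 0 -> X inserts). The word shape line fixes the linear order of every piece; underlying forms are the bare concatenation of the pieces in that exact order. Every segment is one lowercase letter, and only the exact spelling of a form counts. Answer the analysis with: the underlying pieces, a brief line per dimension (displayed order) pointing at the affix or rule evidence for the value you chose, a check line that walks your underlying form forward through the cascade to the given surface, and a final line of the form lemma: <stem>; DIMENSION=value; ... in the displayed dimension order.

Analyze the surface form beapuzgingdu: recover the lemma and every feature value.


underlying: be-apuzgin-kdu
GRD=un - signalled by the affix be-
MOD=ri - signalled by the affix -kdu
check: beapuzginkdu -> beapuzgingdu
lemma: apuzgin; GRD=un; MOD=ri


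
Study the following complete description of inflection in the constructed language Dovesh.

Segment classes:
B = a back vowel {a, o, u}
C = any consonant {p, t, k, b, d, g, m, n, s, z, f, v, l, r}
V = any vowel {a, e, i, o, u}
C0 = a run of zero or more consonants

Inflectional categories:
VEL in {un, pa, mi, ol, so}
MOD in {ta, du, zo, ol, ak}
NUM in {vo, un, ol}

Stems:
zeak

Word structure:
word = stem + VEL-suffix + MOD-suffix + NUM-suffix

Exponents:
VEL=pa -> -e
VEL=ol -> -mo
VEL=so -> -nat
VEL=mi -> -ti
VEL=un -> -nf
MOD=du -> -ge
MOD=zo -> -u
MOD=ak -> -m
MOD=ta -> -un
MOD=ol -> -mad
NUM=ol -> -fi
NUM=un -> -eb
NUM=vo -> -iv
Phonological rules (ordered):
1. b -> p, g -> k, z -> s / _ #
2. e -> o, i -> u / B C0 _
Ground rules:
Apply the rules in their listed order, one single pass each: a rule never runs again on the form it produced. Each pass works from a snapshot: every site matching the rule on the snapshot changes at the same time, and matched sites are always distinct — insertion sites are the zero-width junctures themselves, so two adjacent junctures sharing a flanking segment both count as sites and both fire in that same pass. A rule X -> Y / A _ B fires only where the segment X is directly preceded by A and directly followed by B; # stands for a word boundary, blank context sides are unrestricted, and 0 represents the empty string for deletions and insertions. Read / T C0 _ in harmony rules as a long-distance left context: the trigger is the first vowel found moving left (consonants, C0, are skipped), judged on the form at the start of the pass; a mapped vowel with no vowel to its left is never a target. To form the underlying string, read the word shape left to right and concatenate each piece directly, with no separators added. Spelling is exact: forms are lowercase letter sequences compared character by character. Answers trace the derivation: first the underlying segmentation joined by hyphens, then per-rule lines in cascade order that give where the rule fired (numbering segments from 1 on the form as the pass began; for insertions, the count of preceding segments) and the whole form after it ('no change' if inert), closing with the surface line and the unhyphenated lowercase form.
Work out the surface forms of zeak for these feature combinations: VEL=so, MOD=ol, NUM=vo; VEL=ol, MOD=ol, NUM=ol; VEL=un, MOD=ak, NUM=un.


cell VEL=so, MOD=ol, NUM=vo:
underlying: zeak-nat-mad-iv
1. b -> p, g -> k, z -> s / _ #: no change
2. e -> o, i -> u / B C0 _: fires at position(s) 11: zeaknatmaduv
surface: zeaknatmaduv

cell VEL=ol, MOD=ol, NUM=ol:
underlying: zeak-mo-mad-fi
1. b -> p, g -> k, z -> s / _ #: no change
2. e -> o, i -> u / B C0 _: fires at position(s) 11: zeakmomadfu
surface: zeakmomadfu

cell VEL=un, MOD=ak, NUM=un:
underlying: zeak-nf-m-eb
1. b -> p, g -> k, z -> s / _ #: fires at position(s) 9: zeaknfmep
2. e -> o, i -> u / B C0 _: fires at position(s) 8: zeaknfmop
surface: zeaknfmop


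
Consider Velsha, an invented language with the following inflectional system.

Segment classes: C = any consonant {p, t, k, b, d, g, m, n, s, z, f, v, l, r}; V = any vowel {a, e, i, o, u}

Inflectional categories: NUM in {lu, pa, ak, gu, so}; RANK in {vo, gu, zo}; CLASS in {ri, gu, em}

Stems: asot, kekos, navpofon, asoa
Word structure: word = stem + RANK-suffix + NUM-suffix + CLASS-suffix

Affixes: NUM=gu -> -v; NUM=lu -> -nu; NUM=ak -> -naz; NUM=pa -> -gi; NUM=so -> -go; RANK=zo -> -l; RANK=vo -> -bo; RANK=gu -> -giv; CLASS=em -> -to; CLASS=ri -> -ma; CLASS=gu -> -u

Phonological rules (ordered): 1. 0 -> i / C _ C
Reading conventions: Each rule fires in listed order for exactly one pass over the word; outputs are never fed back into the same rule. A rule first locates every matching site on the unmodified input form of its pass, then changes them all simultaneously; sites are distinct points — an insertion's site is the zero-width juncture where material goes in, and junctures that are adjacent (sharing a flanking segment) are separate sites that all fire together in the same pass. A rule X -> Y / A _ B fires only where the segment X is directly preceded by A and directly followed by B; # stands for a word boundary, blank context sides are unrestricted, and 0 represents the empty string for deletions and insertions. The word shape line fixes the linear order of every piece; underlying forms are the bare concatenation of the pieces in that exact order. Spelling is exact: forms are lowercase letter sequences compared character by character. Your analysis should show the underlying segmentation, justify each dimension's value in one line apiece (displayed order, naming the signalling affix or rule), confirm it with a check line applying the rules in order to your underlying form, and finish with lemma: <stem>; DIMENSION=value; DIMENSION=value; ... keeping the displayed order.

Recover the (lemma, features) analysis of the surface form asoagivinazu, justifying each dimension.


underlying: asoa-giv-naz-u
NUM=ak - signalled by the affix -naz
RANK=gu - signalled by the affix -giv
CLASS=gu - signalled by the affix -u
check: asoagivnazu -> asoagivinazu
lemma: asoa; NUM=ak; RANK=gu; CLASS=gu


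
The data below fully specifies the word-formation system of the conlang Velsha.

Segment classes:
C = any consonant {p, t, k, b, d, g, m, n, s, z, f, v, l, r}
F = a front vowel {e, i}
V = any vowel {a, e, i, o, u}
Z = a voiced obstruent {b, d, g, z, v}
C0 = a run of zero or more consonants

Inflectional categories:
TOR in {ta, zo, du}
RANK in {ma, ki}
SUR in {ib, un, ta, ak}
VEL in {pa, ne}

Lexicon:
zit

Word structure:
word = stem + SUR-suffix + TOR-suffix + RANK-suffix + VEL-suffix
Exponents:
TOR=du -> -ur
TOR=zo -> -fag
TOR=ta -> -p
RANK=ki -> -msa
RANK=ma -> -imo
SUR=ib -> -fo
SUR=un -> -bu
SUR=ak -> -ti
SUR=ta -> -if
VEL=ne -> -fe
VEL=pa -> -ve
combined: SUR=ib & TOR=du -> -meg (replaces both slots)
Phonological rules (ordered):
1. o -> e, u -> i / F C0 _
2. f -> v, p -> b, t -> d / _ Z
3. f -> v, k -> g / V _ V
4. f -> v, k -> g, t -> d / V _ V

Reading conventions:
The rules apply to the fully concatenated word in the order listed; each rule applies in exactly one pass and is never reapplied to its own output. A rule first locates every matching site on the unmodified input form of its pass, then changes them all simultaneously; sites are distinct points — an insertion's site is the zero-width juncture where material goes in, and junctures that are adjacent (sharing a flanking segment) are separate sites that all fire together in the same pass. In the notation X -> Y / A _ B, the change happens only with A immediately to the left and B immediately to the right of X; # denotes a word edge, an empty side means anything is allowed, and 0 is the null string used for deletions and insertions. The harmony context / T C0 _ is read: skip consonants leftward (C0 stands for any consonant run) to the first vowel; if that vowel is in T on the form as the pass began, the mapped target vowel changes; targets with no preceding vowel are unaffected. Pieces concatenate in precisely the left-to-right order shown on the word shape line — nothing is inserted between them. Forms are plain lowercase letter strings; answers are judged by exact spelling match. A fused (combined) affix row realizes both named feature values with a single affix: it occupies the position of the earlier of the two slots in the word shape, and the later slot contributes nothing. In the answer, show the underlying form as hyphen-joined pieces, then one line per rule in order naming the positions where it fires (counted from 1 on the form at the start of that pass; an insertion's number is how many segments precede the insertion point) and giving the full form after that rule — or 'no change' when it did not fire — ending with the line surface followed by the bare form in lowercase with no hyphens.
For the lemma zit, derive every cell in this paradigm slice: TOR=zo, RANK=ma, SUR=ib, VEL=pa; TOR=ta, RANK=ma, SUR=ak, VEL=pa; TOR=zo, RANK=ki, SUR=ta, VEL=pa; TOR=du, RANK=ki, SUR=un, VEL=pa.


cell TOR=zo, RANK=ma, SUR=ib, VEL=pa:
underlying: zit-fo-fag-imo-ve
1. o -> e, u -> i / F C0 _: fires at position(s) 5, 11: zitfefagimeve
2. f -> v, p -> b, t -> d / _ Z: no change
3. f -> v, k -> g / V _ V: fires at position(s) 6: zitfevagimeve
4. f -> v, k -> g, t -> d / V _ V: no change
surface: zitfevagimeve

cell TOR=ta, RANK=ma, SUR=ak, VEL=pa:
underlying: zit-ti-p-imo-ve
1. o -> e, u -> i / F C0 _: fires at position(s) 9: zittipimeve
2. f -> v, p -> b, t -> d / _ Z: no change
3. f -> v, k -> g / V _ V: no change
4. f -> v, k -> g, t -> d / V _ V: no change
surface: zittipimeve

cell TOR=zo, RANK=ki, SUR=ta, VEL=pa:
underlying: zit-if-fag-msa-ve
1. o -> e, u -> i / F C0 _: no change
2. f -> v, p -> b, t -> d / _ Z: no change
3. f -> v, k -> g / V _ V: no change
4. f -> v, k -> g, t -> d / V _ V: fires at position(s) 3: zidiffagmsave
surface: zidiffagmsave

cell TOR=du, RANK=ki, SUR=un, VEL=pa:
underlying: zit-bu-ur-msa-ve
1. o -> e, u -> i / F C0 _: fires at position(s) 5: zitbiurmsave
2. f -> v, p -> b, t -> d / _ Z: fires at position(s) 3: zidbiurmsave
3. f -> v, k -> g / V _ V: no change
4. f -> v, k -> g, t -> d / V _ V: no change
surface: zidbiurmsave


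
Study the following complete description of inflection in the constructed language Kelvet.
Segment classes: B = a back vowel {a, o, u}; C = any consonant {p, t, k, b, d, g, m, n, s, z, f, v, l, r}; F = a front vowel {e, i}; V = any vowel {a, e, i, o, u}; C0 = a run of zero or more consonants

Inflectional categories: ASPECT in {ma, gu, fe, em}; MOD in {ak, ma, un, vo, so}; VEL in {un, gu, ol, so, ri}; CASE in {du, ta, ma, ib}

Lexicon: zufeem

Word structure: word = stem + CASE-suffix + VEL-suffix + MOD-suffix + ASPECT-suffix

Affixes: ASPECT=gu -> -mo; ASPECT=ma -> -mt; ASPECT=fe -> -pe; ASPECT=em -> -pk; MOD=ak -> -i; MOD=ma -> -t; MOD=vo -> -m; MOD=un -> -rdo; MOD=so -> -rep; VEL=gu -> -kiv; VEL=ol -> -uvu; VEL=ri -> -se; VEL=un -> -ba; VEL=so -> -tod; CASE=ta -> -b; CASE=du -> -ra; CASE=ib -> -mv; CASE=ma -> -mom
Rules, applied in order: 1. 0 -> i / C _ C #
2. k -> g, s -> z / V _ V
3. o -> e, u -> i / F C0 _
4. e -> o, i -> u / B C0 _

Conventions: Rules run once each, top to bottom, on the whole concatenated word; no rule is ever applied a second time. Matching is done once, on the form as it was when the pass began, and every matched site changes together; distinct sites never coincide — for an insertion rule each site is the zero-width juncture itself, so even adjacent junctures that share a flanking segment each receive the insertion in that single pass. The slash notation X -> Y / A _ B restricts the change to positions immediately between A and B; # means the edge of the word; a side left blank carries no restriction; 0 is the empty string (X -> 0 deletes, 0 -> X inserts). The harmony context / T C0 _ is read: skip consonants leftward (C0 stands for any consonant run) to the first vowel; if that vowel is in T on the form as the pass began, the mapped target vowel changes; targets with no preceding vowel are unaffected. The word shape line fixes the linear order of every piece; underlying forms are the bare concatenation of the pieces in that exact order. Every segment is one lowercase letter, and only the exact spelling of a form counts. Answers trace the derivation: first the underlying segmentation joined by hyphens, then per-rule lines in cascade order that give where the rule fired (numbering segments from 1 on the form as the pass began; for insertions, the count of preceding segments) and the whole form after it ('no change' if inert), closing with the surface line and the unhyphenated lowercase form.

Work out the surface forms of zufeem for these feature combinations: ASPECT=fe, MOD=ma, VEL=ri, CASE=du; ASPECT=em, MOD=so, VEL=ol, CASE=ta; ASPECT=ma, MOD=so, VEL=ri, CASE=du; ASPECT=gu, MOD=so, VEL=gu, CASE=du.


cell ASPECT=fe, MOD=ma, VEL=ri, CASE=du:
underlying: zufeem-ra-se-t-pe
1. 0 -> i / C _ C #: no change
2. k -> g, s -> z / V _ V: fires at position(s) 9: zufeemrazetpe
3. o -> e, u -> i / F C0 _: no change
4. e -> o, i -> u / B C0 _: fires at position(s) 4, 10: zufoemrazotpe
surface: zufoemrazotpe

cell ASPECT=em, MOD=so, VEL=ol, CASE=ta:
underlying: zufeem-b-uvu-rep-pk
1. 0 -> i / C _ C #: inserts after position(s) 14: zufeembuvureppik
2. k -> g, s -> z / V _ V: no change
3. o -> e, u -> i / F C0 _: fires at position(s) 8: zufeembivureppik
4. e -> o, i -> u / B C0 _: fires at position(s) 4, 12: zufoembivuroppik
surface: zufoembivuroppik

cell ASPECT=ma, MOD=so, VEL=ri, CASE=du:
underlying: zufeem-ra-se-rep-mt
1. 0 -> i / C _ C #: inserts after position(s) 14: zufeemraserepmit
2. k -> g, s -> z / V _ V: fires at position(s) 9: zufeemrazerepmit
3. o -> e, u -> i / F C0 _: no change
4. e -> o, i -> u / B C0 _: fires at position(s) 4, 10: zufoemrazorepmit
surface: zufoemrazorepmit

cell ASPECT=gu, MOD=so, VEL=gu, CASE=du:
underlying: zufeem-ra-kiv-rep-mo
1. 0 -> i / C _ C #: no change
2. k -> g, s -> z / V _ V: fires at position(s) 9: zufeemragivrepmo
3. o -> e, u -> i / F C0 _: fires at position(s) 16: zufeemragivrepme
4. e -> o, i -> u / B C0 _: fires at position(s) 4, 10: zufoemraguvrepme
surface: zufoemraguvrepme


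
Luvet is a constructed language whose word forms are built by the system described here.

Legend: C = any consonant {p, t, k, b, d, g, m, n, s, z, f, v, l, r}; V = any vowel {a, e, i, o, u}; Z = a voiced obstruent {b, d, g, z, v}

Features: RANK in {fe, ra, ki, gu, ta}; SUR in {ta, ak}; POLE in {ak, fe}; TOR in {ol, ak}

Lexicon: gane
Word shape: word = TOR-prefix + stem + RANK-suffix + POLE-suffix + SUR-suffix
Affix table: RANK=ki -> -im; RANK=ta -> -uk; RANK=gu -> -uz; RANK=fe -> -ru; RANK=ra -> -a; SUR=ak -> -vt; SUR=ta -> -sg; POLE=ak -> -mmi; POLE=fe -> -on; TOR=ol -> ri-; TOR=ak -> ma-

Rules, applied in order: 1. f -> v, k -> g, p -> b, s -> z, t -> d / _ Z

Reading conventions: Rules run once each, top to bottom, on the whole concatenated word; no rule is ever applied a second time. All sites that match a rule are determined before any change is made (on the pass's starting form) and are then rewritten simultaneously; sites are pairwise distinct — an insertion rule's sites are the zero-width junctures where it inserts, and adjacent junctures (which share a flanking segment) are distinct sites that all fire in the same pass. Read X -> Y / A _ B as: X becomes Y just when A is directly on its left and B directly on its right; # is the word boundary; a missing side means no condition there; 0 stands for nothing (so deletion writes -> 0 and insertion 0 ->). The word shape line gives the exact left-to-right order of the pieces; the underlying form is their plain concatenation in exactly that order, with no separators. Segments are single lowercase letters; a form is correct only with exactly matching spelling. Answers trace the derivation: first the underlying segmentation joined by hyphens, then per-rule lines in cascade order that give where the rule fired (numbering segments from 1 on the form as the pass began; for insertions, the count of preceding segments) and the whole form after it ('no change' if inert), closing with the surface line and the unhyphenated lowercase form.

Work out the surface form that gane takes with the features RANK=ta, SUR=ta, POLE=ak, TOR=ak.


underlying: ma-gane-uk-mmi-sg
1. f -> v, k -> g, p -> b, s -> z, t -> d / _ Z: fires at position(s) 12: maganeukmmizg
surface: maganeukmmizg


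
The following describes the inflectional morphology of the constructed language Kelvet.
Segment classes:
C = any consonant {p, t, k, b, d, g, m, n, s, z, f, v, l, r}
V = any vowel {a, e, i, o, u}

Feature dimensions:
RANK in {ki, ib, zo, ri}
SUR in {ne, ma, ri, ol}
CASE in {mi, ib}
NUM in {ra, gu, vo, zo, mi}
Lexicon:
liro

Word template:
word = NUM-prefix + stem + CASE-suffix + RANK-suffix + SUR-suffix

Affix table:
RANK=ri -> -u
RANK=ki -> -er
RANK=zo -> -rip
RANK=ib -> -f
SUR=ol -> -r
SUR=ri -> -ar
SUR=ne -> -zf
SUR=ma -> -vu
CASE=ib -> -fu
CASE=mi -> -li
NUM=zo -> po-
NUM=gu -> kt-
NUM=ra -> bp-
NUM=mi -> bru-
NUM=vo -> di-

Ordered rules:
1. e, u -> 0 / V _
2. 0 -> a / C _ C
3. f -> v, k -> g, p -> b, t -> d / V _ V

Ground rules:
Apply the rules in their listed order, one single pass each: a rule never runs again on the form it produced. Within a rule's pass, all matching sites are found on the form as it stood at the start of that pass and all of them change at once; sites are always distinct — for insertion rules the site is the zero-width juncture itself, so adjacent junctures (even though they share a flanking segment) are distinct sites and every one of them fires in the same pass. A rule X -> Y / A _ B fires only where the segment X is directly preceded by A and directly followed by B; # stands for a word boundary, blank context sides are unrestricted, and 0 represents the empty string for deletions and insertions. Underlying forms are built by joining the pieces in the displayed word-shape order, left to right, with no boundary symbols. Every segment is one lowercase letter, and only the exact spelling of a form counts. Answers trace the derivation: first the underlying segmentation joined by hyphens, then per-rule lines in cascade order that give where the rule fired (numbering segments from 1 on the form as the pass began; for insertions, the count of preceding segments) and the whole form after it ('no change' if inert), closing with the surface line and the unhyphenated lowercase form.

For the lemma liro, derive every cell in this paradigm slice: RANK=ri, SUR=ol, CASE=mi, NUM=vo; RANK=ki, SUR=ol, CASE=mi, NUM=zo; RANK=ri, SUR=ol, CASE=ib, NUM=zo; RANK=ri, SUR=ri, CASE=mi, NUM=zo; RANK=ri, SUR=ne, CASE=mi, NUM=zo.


cell RANK=ri, SUR=ol, CASE=mi, NUM=vo:
underlying: di-liro-li-u-r
1. e, u -> 0 / V _: fires at position(s) 9: dilirolir
2. 0 -> a / C _ C: no change
3. f -> v, k -> g, p -> b, t -> d / V _ V: no change
surface: dilirolir

cell RANK=ki, SUR=ol, CASE=mi, NUM=zo:
underlying: po-liro-li-er-r
1. e, u -> 0 / V _: fires at position(s) 9: polirolirr
2. 0 -> a / C _ C: inserts after position(s) 9: polirolirar
3. f -> v, k -> g, p -> b, t -> d / V _ V: no change
surface: polirolirar

cell RANK=ri, SUR=ol, CASE=ib, NUM=zo:
underlying: po-liro-fu-u-r
1. e, u -> 0 / V _: fires at position(s) 9: polirofur
2. 0 -> a / C _ C: no change
3. f -> v, k -> g, p -> b, t -> d / V _ V: fires at position(s) 7: polirovur
surface: polirovur

cell RANK=ri, SUR=ri, CASE=mi, NUM=zo:
underlying: po-liro-li-u-ar
1. e, u -> 0 / V _: fires at position(s) 9: poliroliar
2. 0 -> a / C _ C: no change
3. f -> v, k -> g, p -> b, t -> d / V _ V: no change
surface: poliroliar

cell RANK=ri, SUR=ne, CASE=mi, NUM=zo:
underlying: po-liro-li-u-zf
1. e, u -> 0 / V _: fires at position(s) 9: polirolizf
2. 0 -> a / C _ C: inserts after position(s) 9: polirolizaf
3. f -> v, k -> g, p -> b, t -> d / V _ V: no change
surface: polirolizaf
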